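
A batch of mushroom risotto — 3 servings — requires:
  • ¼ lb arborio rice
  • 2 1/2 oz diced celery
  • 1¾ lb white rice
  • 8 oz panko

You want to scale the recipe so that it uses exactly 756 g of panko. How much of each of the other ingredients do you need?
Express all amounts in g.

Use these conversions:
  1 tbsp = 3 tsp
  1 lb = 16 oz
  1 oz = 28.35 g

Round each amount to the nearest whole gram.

The original recipe has 226.8 g of panko, so the scaling factor is 756 ÷ 226.8 = 10/3.
arborio rice: 0.25 lb × 10/3 × 16 oz/lb × 28.35 g/oz = 378 g
diced celery: 2.5 oz × 10/3 × 28.35 g/oz ≈ 236 g
white rice: 1.75 lb × 10/3 × 16 oz/lb × 28.35 g/oz = 2646 g

arborio rice: 378 g; diced celery: 236 g; white rice: 2646 g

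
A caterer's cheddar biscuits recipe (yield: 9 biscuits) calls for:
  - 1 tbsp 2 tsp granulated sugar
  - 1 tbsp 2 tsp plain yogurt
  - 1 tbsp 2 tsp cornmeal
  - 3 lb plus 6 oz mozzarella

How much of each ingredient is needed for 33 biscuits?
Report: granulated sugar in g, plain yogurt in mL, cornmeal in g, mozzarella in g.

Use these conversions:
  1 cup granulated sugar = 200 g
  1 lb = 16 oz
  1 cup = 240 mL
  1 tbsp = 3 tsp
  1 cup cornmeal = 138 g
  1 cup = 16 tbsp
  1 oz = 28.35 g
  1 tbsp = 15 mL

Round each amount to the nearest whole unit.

Scaling factor: 33/9 = 11/3.
granulated sugar: (1 tbsp + 2 tsp = 5/3 tbsp) × 11/3 ÷ 16 tbsp/cup × 200 g/cup ≈ 76 g
plain yogurt: (1 tbsp + 2 tsp = 5/3 tbsp) × 11/3 × 15 mL/tbsp ≈ 92 mL
cornmeal: (1 tbsp + 2 tsp = 5/3 tbsp) × 11/3 ÷ 16 tbsp/cup × 138 g/cup ≈ 53 g
mozzarella: (3 lb + 6 oz = 3.375 lb) × 11/3 × 16 oz/lb × 28.35 g/oz ≈ 5613 g

granulated sugar: 76 g; plain yogurt: 92 mL; cornmeal: 53 g; mozzarella: 5613 g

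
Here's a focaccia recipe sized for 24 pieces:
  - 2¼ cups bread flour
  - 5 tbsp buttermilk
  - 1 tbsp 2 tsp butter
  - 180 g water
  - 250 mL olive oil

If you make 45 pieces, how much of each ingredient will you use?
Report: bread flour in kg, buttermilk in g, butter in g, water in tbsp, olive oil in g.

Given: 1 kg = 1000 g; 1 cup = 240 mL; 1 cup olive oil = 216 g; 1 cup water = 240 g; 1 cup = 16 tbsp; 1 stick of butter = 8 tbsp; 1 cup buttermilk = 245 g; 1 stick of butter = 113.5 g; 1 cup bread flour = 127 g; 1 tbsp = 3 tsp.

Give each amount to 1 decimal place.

Scaling factor: 45/24 = 15/8 = 1.875.
bread flour: 2.25 cup × 15/8 × 127 g/cup ÷ 1000 g/kg ≈ 0.5 kg
buttermilk: 5 tbsp × 15/8 ÷ 16 tbsp/cup × 245 g/cup ≈ 143.6 g
butter: (1 tbsp + 2 tsp = 5/3 tbsp) × 15/8 ÷ 8 tbsp/stick × 113.5 g/stick ≈ 44.3 g
water: 180 g × 15/8 ÷ 240 g/cup × 16 tbsp/cup = 22.5 tbsp
olive oil: 250 mL × 15/8 ÷ 240 mL/cup × 216 g/cup ≈ 421.9 g

bread flour: 0.5 kg; buttermilk: 143.6 g; butter: 44.3 g; water: 22.5 tbsp; olive oil: 421.9 g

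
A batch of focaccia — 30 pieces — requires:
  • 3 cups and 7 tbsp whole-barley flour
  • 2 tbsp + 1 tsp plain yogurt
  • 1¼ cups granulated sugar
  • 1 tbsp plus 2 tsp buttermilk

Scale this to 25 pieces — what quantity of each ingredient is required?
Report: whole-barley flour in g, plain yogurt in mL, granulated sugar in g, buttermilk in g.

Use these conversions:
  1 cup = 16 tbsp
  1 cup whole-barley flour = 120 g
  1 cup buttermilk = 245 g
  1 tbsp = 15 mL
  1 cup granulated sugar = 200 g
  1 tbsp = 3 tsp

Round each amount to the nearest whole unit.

whole-barley flour: 344 g; plain yogurt: 29 mL; granulated sugar: 208 g; buttermilk: 21 g

Scaling factor: 25/30 = 5/6.
whole-barley flour: (3 cup + 7 tbsp = 3.4375 cup) × 5/6 × 120 g/cup ≈ 344 g
plain yogurt: (2 tbsp + 1 tsp = 7/3 tbsp) × 5/6 × 15 mL/tbsp ≈ 29 mL
granulated sugar: 1.25 cup × 5/6 × 200 g/cup ≈ 208 g
buttermilk: (1 tbsp + 2 tsp = 5/3 tbsp) × 5/6 ÷ 16 tbsp/cup × 245 g/cup ≈ 21 g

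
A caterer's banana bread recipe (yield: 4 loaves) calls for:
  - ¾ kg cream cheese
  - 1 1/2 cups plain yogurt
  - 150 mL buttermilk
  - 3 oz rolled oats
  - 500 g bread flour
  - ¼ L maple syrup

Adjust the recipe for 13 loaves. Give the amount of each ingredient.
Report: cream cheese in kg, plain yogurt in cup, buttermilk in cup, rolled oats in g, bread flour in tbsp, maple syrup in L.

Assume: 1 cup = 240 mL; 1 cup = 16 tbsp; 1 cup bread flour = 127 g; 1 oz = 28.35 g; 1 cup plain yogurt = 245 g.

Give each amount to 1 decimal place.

Scaling factor: 13/4 = 3.25.
cream cheese: 0.75 kg × 13/4 ≈ 2.4 kg
plain yogurt: 1.5 cup × 13/4 ≈ 4.9 cup
buttermilk: 150 mL × 13/4 ÷ 240 mL/cup ≈ 2.0 cup
rolled oats: 3 oz × 13/4 × 28.35 g/oz ≈ 276.4 g
bread flour: 500 g × 13/4 ÷ 127 g/cup × 16 tbsp/cup ≈ 204.7 tbsp
maple syrup: 0.25 L × 13/4 ≈ 0.8 L

cream cheese: 2.4 kg; plain yogurt: 4.9 cup; buttermilk: 2.0 cup; rolled oats: 276.4 g; bread flour: 204.7 tbsp; maple syrup: 0.8 L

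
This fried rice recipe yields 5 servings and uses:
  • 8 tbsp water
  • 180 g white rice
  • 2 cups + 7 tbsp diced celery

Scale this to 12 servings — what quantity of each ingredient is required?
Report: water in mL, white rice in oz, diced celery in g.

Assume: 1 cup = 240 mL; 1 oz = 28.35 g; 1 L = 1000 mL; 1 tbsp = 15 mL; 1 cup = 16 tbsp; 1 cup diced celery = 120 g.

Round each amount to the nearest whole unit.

water: 288 mL; white rice: 15 oz; diced celery: 702 g

Scaling factor: 12/5 = 2.4.
water: 8 tbsp × 12/5 × 15 mL/tbsp = 288 mL
white rice: 180 g × 12/5 ÷ 28.35 g/oz ≈ 15 oz
diced celery: (2 cup + 7 tbsp = 2.4375 cup) × 12/5 × 120 g/cup = 702 g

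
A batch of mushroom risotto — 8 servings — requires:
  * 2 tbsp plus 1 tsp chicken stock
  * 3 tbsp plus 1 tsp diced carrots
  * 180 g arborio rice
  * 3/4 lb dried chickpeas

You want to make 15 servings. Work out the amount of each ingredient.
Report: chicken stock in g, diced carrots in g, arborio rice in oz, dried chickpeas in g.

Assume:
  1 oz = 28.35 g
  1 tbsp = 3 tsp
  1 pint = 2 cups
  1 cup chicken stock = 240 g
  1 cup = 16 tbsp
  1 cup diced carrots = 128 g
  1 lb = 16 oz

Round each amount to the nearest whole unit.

Scaling factor: 15/8 = 1.875.
chicken stock: (2 tbsp + 1 tsp = 7/3 tbsp) × 15/8 ÷ 16 tbsp/cup × 240 g/cup ≈ 66 g
diced carrots: (3 tbsp + 1 tsp = 10/3 tbsp) × 15/8 ÷ 16 tbsp/cup × 128 g/cup = 50 g
arborio rice: 180 g × 15/8 ÷ 28.35 g/oz ≈ 12 oz
dried chickpeas: 0.75 lb × 15/8 × 16 oz/lb × 28.35 g/oz ≈ 638 g

chicken stock: 66 g; diced carrots: 50 g; arborio rice: 12 oz; dried chickpeas: 638 g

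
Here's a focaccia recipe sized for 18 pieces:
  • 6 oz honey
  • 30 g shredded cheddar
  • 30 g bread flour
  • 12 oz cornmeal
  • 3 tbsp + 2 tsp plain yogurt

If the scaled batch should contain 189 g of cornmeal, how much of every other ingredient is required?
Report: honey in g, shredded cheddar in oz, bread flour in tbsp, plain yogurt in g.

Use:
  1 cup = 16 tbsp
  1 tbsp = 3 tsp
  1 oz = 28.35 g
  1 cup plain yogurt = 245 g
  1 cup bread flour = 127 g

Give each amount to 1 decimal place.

honey: 94.5 g; shredded cheddar: 0.6 oz; bread flour: 2.1 tbsp; plain yogurt: 31.2 g

The original recipe has 340.2 g of cornmeal, so the scaling factor is 189 ÷ 340.2 = 5/9.
honey: 6 oz × 5/9 × 28.35 g/oz = 94.5 g
shredded cheddar: 30 g × 5/9 ÷ 28.35 g/oz ≈ 0.6 oz
bread flour: 30 g × 5/9 ÷ 127 g/cup × 16 tbsp/cup ≈ 2.1 tbsp
plain yogurt: (3 tbsp + 2 tsp = 11/3 tbsp) × 5/9 ÷ 16 tbsp/cup × 245 g/cup ≈ 31.2 g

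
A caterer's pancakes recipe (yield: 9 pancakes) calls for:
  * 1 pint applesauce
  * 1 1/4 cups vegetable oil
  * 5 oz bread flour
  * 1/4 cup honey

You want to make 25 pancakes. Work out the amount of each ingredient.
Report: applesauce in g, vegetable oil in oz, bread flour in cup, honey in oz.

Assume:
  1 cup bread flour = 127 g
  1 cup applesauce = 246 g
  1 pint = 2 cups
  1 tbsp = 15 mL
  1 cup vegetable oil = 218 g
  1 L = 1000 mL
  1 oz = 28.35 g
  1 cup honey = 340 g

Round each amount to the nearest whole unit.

applesauce: 1367 g; vegetable oil: 27 oz; bread flour: 3 cup; honey: 8 oz

Scaling factor: 25/9.
applesauce: 1 pint × 25/9 × 2 cup/pint × 246 g/cup ≈ 1367 g
vegetable oil: 1.25 cup × 25/9 × 218 g/cup ÷ 28.35 g/oz ≈ 27 oz
bread flour: 5 oz × 25/9 × 28.35 g/oz ÷ 127 g/cup ≈ 3 cup
honey: 0.25 cup × 25/9 × 340 g/cup ÷ 28.35 g/oz ≈ 8 oz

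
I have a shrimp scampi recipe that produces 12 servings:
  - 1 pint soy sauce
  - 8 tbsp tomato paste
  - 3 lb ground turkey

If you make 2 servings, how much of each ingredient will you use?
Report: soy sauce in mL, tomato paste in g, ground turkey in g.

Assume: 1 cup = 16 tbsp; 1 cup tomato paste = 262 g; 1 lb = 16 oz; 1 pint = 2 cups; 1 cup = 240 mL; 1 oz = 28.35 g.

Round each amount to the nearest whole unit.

Scaling factor: 2/12 = 1/6.
soy sauce: 1 pint × 1/6 × 2 cup/pint × 240 mL/cup = 80 mL
tomato paste: 8 tbsp × 1/6 ÷ 16 tbsp/cup × 262 g/cup ≈ 22 g
ground turkey: 3 lb × 1/6 × 16 oz/lb × 28.35 g/oz ≈ 227 g

soy sauce: 80 mL; tomato paste: 22 g; ground turkey: 227 g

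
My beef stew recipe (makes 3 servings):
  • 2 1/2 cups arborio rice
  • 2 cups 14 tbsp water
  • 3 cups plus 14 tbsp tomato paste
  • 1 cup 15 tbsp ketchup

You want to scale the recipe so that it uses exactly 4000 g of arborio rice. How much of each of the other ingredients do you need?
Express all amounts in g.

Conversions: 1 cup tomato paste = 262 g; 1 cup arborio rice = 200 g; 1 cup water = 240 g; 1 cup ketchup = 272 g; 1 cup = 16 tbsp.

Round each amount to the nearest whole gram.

water: 5520 g; tomato paste: 8122 g; ketchup: 4216 g

The original recipe has 500 g of arborio rice, so the scaling factor is 4000 ÷ 500 = 8.
water: (2 cup + 14 tbsp = 2.875 cup) × 8 × 240 g/cup = 5520 g
tomato paste: (3 cup + 14 tbsp = 3.875 cup) × 8 × 262 g/cup = 8122 g
ketchup: (1 cup + 15 tbsp = 1.9375 cup) × 8 × 272 g/cup = 4216 g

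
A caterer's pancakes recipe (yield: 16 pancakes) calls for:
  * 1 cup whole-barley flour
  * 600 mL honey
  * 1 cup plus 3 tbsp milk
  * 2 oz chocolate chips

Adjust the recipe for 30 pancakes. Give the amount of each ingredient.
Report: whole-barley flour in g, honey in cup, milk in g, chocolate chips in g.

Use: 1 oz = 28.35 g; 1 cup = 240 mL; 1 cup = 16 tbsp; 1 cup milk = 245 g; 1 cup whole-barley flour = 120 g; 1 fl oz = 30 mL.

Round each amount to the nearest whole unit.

whole-barley flour: 225 g; honey: 5 cup; milk: 546 g; chocolate chips: 106 g

Scaling factor: 30/16 = 15/8 = 1.875.
whole-barley flour: 1 cup × 15/8 × 120 g/cup = 225 g
honey: 600 mL × 15/8 ÷ 240 mL/cup ≈ 5 cup
milk: (1 cup + 3 tbsp = 1.1875 cup) × 15/8 × 245 g/cup ≈ 546 g
chocolate chips: 2 oz × 15/8 × 28.35 g/oz ≈ 106 g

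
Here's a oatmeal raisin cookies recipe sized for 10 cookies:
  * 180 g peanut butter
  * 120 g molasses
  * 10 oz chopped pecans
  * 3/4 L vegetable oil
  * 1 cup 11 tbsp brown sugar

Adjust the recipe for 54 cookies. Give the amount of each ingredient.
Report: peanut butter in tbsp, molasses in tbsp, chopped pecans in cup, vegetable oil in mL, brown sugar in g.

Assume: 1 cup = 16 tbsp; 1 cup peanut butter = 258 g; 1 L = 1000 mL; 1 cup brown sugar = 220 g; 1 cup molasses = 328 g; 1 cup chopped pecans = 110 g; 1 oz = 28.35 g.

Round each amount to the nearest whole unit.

peanut butter: 60 tbsp; molasses: 32 tbsp; chopped pecans: 14 cup; vegetable oil: 4050 mL; brown sugar: 2005 g

Scaling factor: 54/10 = 27/5 = 5.4.
peanut butter: 180 g × 27/5 ÷ 258 g/cup × 16 tbsp/cup ≈ 60 tbsp
molasses: 120 g × 27/5 ÷ 328 g/cup × 16 tbsp/cup ≈ 32 tbsp
chopped pecans: 10 oz × 27/5 × 28.35 g/oz ÷ 110 g/cup ≈ 14 cup
vegetable oil: 0.75 L × 27/5 × 1000 mL/L = 4050 mL
brown sugar: (1 cup + 11 tbsp = 1.6875 cup) × 27/5 × 220 g/cup ≈ 2005 g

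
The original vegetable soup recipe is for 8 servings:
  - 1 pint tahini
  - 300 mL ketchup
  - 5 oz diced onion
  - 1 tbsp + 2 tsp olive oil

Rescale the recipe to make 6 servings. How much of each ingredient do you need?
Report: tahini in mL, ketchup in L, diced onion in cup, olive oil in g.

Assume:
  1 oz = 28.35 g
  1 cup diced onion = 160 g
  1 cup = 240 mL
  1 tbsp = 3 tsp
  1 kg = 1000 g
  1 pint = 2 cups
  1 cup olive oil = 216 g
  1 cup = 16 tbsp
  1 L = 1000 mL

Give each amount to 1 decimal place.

Scaling factor: 6/8 = 3/4 = 0.75.
tahini: 1 pint × 3/4 × 2 cup/pint × 240 mL/cup = 360.0 mL
ketchup: 300 mL × 3/4 ÷ 1000 mL/L ≈ 0.2 L
diced onion: 5 oz × 3/4 × 28.35 g/oz ÷ 160 g/cup ≈ 0.7 cup
olive oil: (1 tbsp + 2 tsp = 5/3 tbsp) × 3/4 ÷ 16 tbsp/cup × 216 g/cup ≈ 16.9 g

tahini: 360.0 mL; ketchup: 0.2 L; diced onion: 0.7 cup; olive oil: 16.9 g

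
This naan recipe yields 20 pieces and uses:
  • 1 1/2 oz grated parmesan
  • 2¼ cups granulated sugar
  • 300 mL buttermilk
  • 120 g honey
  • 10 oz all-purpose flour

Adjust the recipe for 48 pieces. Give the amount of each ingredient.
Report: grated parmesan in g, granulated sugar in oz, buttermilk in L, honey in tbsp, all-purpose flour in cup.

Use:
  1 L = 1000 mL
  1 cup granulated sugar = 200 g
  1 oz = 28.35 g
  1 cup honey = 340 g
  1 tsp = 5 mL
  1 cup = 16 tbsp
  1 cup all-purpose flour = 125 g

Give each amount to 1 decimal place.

Scaling factor: 48/20 = 12/5 = 2.4.
grated parmesan: 1.5 oz × 12/5 × 28.35 g/oz ≈ 102.1 g
granulated sugar: 2.25 cup × 12/5 × 200 g/cup ÷ 28.35 g/oz ≈ 38.1 oz
buttermilk: 300 mL × 12/5 ÷ 1000 mL/L ≈ 0.7 L
honey: 120 g × 12/5 ÷ 340 g/cup × 16 tbsp/cup ≈ 13.6 tbsp
all-purpose flour: 10 oz × 12/5 × 28.35 g/oz ÷ 125 g/cup ≈ 5.4 cup

grated parmesan: 102.1 g; granulated sugar: 38.1 oz; buttermilk: 0.7 L; honey: 13.6 tbsp; all-purpose flour: 5.4 cup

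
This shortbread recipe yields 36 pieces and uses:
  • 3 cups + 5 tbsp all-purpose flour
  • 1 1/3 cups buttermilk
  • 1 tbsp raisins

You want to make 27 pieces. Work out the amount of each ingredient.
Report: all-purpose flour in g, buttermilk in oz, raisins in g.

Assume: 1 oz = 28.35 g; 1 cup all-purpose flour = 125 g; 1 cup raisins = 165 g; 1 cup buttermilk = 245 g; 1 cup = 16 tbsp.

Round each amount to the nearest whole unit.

Scaling factor: 27/36 = 3/4 = 0.75.
all-purpose flour: (3 cup + 5 tbsp = 3.3125 cup) × 3/4 × 125 g/cup ≈ 311 g
buttermilk: 4/3 cup × 3/4 × 245 g/cup ÷ 28.35 g/oz ≈ 9 oz
raisins: 1 tbsp × 3/4 ÷ 16 tbsp/cup × 165 g/cup ≈ 8 g

all-purpose flour: 311 g; buttermilk: 9 oz; raisins: 8 g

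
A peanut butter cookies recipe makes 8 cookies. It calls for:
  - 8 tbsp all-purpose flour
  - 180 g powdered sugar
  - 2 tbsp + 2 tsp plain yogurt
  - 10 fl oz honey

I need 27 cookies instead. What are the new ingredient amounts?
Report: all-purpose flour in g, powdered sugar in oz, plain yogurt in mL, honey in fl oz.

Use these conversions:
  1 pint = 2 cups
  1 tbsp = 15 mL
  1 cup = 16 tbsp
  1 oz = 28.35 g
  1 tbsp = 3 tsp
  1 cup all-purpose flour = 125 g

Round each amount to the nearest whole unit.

Scaling factor: 27/8 = 3.375.
all-purpose flour: 8 tbsp × 27/8 ÷ 16 tbsp/cup × 125 g/cup ≈ 211 g
powdered sugar: 180 g × 27/8 ÷ 28.35 g/oz ≈ 21 oz
plain yogurt: (2 tbsp + 2 tsp = 8/3 tbsp) × 27/8 × 15 mL/tbsp = 135 mL
honey: 10 fl oz × 27/8 ≈ 34 fl oz

all-purpose flour: 211 g; powdered sugar: 21 oz; plain yogurt: 135 mL; honey: 34 fl oz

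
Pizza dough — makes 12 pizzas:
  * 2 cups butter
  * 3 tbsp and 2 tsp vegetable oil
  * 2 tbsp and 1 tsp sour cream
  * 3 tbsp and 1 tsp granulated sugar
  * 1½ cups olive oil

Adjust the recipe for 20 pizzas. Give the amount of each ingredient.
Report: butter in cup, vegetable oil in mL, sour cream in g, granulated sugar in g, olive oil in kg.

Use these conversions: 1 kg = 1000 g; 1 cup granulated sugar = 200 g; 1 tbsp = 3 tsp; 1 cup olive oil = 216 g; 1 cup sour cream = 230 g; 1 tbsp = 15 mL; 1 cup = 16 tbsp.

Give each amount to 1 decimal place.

Scaling factor: 20/12 = 5/3.
butter: 2 cup × 5/3 ≈ 3.3 cup
vegetable oil: (3 tbsp + 2 tsp = 11/3 tbsp) × 5/3 × 15 mL/tbsp ≈ 91.7 mL
sour cream: (2 tbsp + 1 tsp = 7/3 tbsp) × 5/3 ÷ 16 tbsp/cup × 230 g/cup ≈ 55.9 g
granulated sugar: (3 tbsp + 1 tsp = 10/3 tbsp) × 5/3 ÷ 16 tbsp/cup × 200 g/cup ≈ 69.4 g
olive oil: 1.5 cup × 5/3 × 216 g/cup ÷ 1000 g/kg ≈ 0.5 kg

butter: 3.3 cup; vegetable oil: 91.7 mL; sour cream: 55.9 g; granulated sugar: 69.4 g; olive oil: 0.5 kg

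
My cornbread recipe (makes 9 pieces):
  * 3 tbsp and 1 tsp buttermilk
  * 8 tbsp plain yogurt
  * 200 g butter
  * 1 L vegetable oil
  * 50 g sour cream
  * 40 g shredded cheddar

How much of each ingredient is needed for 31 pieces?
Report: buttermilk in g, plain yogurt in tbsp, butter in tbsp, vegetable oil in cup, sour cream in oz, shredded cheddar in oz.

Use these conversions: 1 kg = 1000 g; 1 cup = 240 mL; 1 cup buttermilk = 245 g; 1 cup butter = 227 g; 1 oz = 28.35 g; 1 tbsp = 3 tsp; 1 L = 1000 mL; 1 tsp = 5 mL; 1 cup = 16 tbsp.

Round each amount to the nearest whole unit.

Scaling factor: 31/9.
buttermilk: (3 tbsp + 1 tsp = 10/3 tbsp) × 31/9 ÷ 16 tbsp/cup × 245 g/cup ≈ 176 g
plain yogurt: 8 tbsp × 31/9 ≈ 28 tbsp
butter: 200 g × 31/9 ÷ 227 g/cup × 16 tbsp/cup ≈ 49 tbsp
vegetable oil: 1 L × 31/9 × 1000 mL/L ÷ 240 mL/cup ≈ 14 cup
sour cream: 50 g × 31/9 ÷ 28.35 g/oz ≈ 6 oz
shredded cheddar: 40 g × 31/9 ÷ 28.35 g/oz ≈ 5 oz

buttermilk: 176 g; plain yogurt: 28 tbsp; butter: 49 tbsp; vegetable oil: 14 cup; sour cream: 6 oz; shredded cheddar: 5 oz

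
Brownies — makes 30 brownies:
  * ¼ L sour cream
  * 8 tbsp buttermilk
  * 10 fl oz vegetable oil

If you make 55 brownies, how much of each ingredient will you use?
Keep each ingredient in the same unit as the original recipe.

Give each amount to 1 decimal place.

Scaling factor: 55/30 = 11/6.
sour cream: 0.25 L × 11/6 ≈ 0.5 L
buttermilk: 8 tbsp × 11/6 ≈ 14.7 tbsp
vegetable oil: 10 fl oz × 11/6 ≈ 18.3 fl oz

sour cream: 0.5 L; buttermilk: 14.7 tbsp; vegetable oil: 18.3 fl oz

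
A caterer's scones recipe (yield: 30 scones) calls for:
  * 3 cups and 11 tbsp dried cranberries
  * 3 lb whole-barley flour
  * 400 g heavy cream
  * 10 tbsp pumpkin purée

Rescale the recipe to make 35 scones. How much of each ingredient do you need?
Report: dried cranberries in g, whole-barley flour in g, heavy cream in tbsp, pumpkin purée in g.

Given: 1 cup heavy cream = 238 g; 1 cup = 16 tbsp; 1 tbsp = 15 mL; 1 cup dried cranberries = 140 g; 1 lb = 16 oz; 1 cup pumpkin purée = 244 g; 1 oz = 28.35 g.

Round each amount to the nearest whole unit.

Scaling factor: 35/30 = 7/6.
dried cranberries: (3 cup + 11 tbsp = 3.6875 cup) × 7/6 × 140 g/cup ≈ 602 g
whole-barley flour: 3 lb × 7/6 × 16 oz/lb × 28.35 g/oz ≈ 1588 g
heavy cream: 400 g × 7/6 ÷ 238 g/cup × 16 tbsp/cup ≈ 31 tbsp
pumpkin purée: 10 tbsp × 7/6 ÷ 16 tbsp/cup × 244 g/cup ≈ 178 g

dried cranberries: 602 g; whole-barley flour: 1588 g; heavy cream: 31 tbsp; pumpkin purée: 178 g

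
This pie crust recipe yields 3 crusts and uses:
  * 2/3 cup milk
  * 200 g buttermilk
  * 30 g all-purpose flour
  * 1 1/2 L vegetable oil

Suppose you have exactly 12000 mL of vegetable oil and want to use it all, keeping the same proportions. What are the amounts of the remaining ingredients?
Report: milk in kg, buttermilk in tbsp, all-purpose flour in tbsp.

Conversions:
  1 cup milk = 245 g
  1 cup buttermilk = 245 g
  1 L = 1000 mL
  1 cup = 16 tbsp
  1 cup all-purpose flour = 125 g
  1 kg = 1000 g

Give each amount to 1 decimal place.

The original recipe has 1500 mL of vegetable oil, so the scaling factor is 12000 ÷ 1500 = 8.
milk: 2/3 cup × 8 × 245 g/cup ÷ 1000 g/kg ≈ 1.3 kg
buttermilk: 200 g × 8 ÷ 245 g/cup × 16 tbsp/cup ≈ 104.5 tbsp
all-purpose flour: 30 g × 8 ÷ 125 g/cup × 16 tbsp/cup ≈ 30.7 tbsp

milk: 1.3 kg; buttermilk: 104.5 tbsp; all-purpose flour: 30.7 tbsp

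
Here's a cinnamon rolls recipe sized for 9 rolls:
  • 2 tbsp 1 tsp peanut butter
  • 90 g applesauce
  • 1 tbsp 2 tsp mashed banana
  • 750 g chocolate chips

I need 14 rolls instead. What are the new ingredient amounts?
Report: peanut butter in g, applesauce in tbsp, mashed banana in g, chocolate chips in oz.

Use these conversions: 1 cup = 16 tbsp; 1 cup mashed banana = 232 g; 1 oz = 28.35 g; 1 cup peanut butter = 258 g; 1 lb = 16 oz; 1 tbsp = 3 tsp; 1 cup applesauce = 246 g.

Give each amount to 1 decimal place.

peanut butter: 58.5 g; applesauce: 9.1 tbsp; mashed banana: 37.6 g; chocolate chips: 41.2 oz

Scaling factor: 14/9.
peanut butter: (2 tbsp + 1 tsp = 7/3 tbsp) × 14/9 ÷ 16 tbsp/cup × 258 g/cup ≈ 58.5 g
applesauce: 90 g × 14/9 ÷ 246 g/cup × 16 tbsp/cup ≈ 9.1 tbsp
mashed banana: (1 tbsp + 2 tsp = 5/3 tbsp) × 14/9 ÷ 16 tbsp/cup × 232 g/cup ≈ 37.6 g
chocolate chips: 750 g × 14/9 ÷ 28.35 g/oz ≈ 41.2 oz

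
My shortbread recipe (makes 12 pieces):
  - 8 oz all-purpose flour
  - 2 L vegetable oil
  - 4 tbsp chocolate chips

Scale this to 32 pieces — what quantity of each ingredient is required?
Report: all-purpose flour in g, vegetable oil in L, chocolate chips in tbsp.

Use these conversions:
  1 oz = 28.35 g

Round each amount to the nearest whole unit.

all-purpose flour: 605 g; vegetable oil: 5 L; chocolate chips: 11 tbsp

Scaling factor: 32/12 = 8/3.
all-purpose flour: 8 oz × 8/3 × 28.35 g/oz ≈ 605 g
vegetable oil: 2 L × 8/3 ≈ 5 L
chocolate chips: 4 tbsp × 8/3 ≈ 11 tbsp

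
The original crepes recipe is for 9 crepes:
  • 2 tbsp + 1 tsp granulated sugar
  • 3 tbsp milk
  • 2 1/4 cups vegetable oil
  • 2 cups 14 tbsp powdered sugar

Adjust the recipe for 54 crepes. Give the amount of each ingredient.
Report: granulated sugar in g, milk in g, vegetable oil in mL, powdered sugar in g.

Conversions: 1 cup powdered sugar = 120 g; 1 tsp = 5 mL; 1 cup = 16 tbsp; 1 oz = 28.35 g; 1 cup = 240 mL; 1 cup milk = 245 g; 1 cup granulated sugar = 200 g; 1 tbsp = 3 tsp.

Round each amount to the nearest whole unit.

Scaling factor: 54/9 = 6.
granulated sugar: (2 tbsp + 1 tsp = 7/3 tbsp) × 6 ÷ 16 tbsp/cup × 200 g/cup = 175 g
milk: 3 tbsp × 6 ÷ 16 tbsp/cup × 245 g/cup ≈ 276 g
vegetable oil: 2.25 cup × 6 × 240 mL/cup = 3240 mL
powdered sugar: (2 cup + 14 tbsp = 2.875 cup) × 6 × 120 g/cup = 2070 g

granulated sugar: 175 g; milk: 276 g; vegetable oil: 3240 mL; powdered sugar: 2070 g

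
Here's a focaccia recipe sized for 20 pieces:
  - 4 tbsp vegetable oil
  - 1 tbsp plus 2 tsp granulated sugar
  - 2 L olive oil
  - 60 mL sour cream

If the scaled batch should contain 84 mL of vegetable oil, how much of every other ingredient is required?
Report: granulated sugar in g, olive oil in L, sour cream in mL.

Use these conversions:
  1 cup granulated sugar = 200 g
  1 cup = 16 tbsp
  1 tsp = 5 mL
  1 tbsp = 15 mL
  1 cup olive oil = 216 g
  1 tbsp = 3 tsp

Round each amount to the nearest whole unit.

The original recipe has 60 mL of vegetable oil, so the scaling factor is 84 ÷ 60 = 7/5 = 1.4.
granulated sugar: (1 tbsp + 2 tsp = 5/3 tbsp) × 7/5 ÷ 16 tbsp/cup × 200 g/cup ≈ 29 g
olive oil: 2 L × 7/5 ≈ 3 L
sour cream: 60 mL × 7/5 = 84 mL

granulated sugar: 29 g; olive oil: 3 L; sour cream: 84 mL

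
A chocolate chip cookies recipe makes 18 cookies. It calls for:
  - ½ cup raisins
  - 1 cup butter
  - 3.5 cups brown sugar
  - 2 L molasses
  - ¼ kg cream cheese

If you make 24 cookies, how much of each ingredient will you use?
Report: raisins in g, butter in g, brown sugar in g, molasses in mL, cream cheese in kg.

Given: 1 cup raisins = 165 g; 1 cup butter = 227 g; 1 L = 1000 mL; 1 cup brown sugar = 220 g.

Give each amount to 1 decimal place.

raisins: 110.0 g; butter: 302.7 g; brown sugar: 1026.7 g; molasses: 2666.7 mL; cream cheese: 0.3 kg

Scaling factor: 24/18 = 4/3.
raisins: 0.5 cup × 4/3 × 165 g/cup = 110.0 g
butter: 1 cup × 4/3 × 227 g/cup ≈ 302.7 g
brown sugar: 3.5 cup × 4/3 × 220 g/cup ≈ 1026.7 g
molasses: 2 L × 4/3 × 1000 mL/L ≈ 2666.7 mL
cream cheese: 0.25 kg × 4/3 ≈ 0.3 kg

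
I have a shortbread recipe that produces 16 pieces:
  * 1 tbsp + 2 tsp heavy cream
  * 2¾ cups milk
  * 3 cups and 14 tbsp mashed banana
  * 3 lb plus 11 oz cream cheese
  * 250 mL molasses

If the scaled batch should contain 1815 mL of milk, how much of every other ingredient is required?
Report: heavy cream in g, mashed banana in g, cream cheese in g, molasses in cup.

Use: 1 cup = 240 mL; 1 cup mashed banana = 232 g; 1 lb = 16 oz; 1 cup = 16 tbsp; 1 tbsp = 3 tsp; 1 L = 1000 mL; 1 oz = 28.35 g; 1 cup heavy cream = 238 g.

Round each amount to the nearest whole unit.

The original recipe has 660 mL of milk, so the scaling factor is 1815 ÷ 660 = 11/4 = 2.75.
heavy cream: (1 tbsp + 2 tsp = 5/3 tbsp) × 11/4 ÷ 16 tbsp/cup × 238 g/cup ≈ 68 g
mashed banana: (3 cup + 14 tbsp = 3.875 cup) × 11/4 × 232 g/cup ≈ 2472 g
cream cheese: (3 lb + 11 oz = 3.6875 lb) × 11/4 × 16 oz/lb × 28.35 g/oz ≈ 4600 g
molasses: 250 mL × 11/4 ÷ 240 mL/cup ≈ 3 cup

heavy cream: 68 g; mashed banana: 2472 g; cream cheese: 4600 g; molasses: 3 cup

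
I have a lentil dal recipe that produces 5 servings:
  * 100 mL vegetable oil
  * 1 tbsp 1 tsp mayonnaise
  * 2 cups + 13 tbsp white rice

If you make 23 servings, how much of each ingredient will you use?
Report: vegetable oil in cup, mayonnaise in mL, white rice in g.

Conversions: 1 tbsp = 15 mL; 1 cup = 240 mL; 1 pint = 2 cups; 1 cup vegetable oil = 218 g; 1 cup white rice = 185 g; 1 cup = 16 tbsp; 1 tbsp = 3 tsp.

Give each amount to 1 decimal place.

vegetable oil: 1.9 cup; mayonnaise: 92.0 mL; white rice: 2393.4 g

Scaling factor: 23/5 = 4.6.
vegetable oil: 100 mL × 23/5 ÷ 240 mL/cup ≈ 1.9 cup
mayonnaise: (1 tbsp + 1 tsp = 4/3 tbsp) × 23/5 × 15 mL/tbsp = 92.0 mL
white rice: (2 cup + 13 tbsp = 2.8125 cup) × 23/5 × 185 g/cup ≈ 2393.4 g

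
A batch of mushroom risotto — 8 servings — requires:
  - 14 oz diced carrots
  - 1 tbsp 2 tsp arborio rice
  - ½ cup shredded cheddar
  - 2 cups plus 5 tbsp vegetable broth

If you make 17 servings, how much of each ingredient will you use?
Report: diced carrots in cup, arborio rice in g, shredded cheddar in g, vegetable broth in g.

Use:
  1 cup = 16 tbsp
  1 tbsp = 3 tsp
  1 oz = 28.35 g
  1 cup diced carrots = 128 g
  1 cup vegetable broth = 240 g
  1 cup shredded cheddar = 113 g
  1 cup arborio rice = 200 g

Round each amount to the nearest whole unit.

diced carrots: 7 cup; arborio rice: 44 g; shredded cheddar: 120 g; vegetable broth: 1179 g

Scaling factor: 17/8 = 2.125.
diced carrots: 14 oz × 17/8 × 28.35 g/oz ÷ 128 g/cup ≈ 7 cup
arborio rice: (1 tbsp + 2 tsp = 5/3 tbsp) × 17/8 ÷ 16 tbsp/cup × 200 g/cup ≈ 44 g
shredded cheddar: 0.5 cup × 17/8 × 113 g/cup ≈ 120 g
vegetable broth: (2 cup + 5 tbsp = 2.3125 cup) × 17/8 × 240 g/cup ≈ 1179 g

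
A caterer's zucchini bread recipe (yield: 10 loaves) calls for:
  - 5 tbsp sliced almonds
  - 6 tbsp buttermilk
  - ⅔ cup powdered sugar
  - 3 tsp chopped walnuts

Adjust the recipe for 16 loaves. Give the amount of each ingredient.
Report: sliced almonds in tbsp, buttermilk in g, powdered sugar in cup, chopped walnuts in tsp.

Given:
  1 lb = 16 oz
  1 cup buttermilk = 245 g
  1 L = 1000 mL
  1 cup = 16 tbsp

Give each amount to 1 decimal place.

sliced almonds: 8.0 tbsp; buttermilk: 147.0 g; powdered sugar: 1.1 cup; chopped walnuts: 4.8 tsp

Scaling factor: 16/10 = 8/5 = 1.6.
sliced almonds: 5 tbsp × 8/5 = 8.0 tbsp
buttermilk: 6 tbsp × 8/5 ÷ 16 tbsp/cup × 245 g/cup = 147.0 g
powdered sugar: 2/3 cup × 8/5 ≈ 1.1 cup
chopped walnuts: 3 tsp × 8/5 = 4.8 tsp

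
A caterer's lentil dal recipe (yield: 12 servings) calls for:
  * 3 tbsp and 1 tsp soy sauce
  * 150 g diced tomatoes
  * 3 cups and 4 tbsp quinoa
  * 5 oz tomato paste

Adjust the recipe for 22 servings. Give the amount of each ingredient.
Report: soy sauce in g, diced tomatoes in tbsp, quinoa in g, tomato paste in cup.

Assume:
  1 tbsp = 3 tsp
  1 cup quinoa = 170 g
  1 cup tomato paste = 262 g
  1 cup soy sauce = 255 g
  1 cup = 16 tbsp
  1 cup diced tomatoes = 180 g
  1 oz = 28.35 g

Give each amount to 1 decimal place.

soy sauce: 97.4 g; diced tomatoes: 24.4 tbsp; quinoa: 1012.9 g; tomato paste: 1.0 cup

Scaling factor: 22/12 = 11/6.
soy sauce: (3 tbsp + 1 tsp = 10/3 tbsp) × 11/6 ÷ 16 tbsp/cup × 255 g/cup ≈ 97.4 g
diced tomatoes: 150 g × 11/6 ÷ 180 g/cup × 16 tbsp/cup ≈ 24.4 tbsp
quinoa: (3 cup + 4 tbsp = 3.25 cup) × 11/6 × 170 g/cup ≈ 1012.9 g
tomato paste: 5 oz × 11/6 × 28.35 g/oz ÷ 262 g/cup ≈ 1.0 cup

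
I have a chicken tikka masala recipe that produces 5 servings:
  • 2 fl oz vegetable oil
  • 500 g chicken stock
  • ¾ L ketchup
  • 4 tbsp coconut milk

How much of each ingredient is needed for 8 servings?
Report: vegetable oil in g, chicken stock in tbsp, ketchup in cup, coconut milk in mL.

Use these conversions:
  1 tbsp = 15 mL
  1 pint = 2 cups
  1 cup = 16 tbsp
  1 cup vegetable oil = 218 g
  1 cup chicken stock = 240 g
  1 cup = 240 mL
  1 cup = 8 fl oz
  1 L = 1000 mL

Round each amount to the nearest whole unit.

Scaling factor: 8/5 = 1.6.
vegetable oil: 2 fl oz × 8/5 ÷ 8 fl oz/cup × 218 g/cup ≈ 87 g
chicken stock: 500 g × 8/5 ÷ 240 g/cup × 16 tbsp/cup ≈ 53 tbsp
ketchup: 0.75 L × 8/5 × 1000 mL/L ÷ 240 mL/cup = 5 cup
coconut milk: 4 tbsp × 8/5 × 15 mL/tbsp = 96 mL

vegetable oil: 87 g; chicken stock: 53 tbsp; ketchup: 5 cup; coconut milk: 96 mL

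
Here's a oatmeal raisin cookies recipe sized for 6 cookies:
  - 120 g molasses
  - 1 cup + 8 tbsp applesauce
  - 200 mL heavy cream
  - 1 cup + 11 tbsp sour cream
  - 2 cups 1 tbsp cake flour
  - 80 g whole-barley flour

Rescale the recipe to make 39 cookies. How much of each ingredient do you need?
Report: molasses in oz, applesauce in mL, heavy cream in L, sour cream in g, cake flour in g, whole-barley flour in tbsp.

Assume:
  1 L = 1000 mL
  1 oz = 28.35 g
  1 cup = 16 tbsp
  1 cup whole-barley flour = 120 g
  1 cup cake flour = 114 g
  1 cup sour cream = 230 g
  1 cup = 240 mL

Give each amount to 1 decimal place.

molasses: 27.5 oz; applesauce: 2340.0 mL; heavy cream: 1.3 L; sour cream: 2522.8 g; cake flour: 1528.3 g; whole-barley flour: 69.3 tbsp

Scaling factor: 39/6 = 13/2 = 6.5.
molasses: 120 g × 13/2 ÷ 28.35 g/oz ≈ 27.5 oz
applesauce: (1 cup + 8 tbsp = 1.5 cup) × 13/2 × 240 mL/cup = 2340.0 mL
heavy cream: 200 mL × 13/2 ÷ 1000 mL/L = 1.3 L
sour cream: (1 cup + 11 tbsp = 1.6875 cup) × 13/2 × 230 g/cup ≈ 2522.8 g
cake flour: (2 cup + 1 tbsp = 2.0625 cup) × 13/2 × 114 g/cup ≈ 1528.3 g
whole-barley flour: 80 g × 13/2 ÷ 120 g/cup × 16 tbsp/cup ≈ 69.3 tbsp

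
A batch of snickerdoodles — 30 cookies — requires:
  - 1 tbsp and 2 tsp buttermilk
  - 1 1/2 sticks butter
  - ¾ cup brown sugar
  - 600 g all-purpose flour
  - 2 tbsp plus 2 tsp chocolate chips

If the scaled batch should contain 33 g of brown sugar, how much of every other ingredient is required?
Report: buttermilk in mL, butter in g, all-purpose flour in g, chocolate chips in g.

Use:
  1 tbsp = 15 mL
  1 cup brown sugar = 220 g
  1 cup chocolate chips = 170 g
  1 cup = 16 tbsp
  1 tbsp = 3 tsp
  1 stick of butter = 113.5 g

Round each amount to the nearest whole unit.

The original recipe has 165 g of brown sugar, so the scaling factor is 33 ÷ 165 = 1/5 = 0.2.
buttermilk: (1 tbsp + 2 tsp = 5/3 tbsp) × 1/5 × 15 mL/tbsp = 5 mL
butter: 1.5 stick × 1/5 × 113.5 g/stick ≈ 34 g
all-purpose flour: 600 g × 1/5 = 120 g
chocolate chips: (2 tbsp + 2 tsp = 8/3 tbsp) × 1/5 ÷ 16 tbsp/cup × 170 g/cup ≈ 6 g

buttermilk: 5 mL; butter: 34 g; all-purpose flour: 120 g; chocolate chips: 6 g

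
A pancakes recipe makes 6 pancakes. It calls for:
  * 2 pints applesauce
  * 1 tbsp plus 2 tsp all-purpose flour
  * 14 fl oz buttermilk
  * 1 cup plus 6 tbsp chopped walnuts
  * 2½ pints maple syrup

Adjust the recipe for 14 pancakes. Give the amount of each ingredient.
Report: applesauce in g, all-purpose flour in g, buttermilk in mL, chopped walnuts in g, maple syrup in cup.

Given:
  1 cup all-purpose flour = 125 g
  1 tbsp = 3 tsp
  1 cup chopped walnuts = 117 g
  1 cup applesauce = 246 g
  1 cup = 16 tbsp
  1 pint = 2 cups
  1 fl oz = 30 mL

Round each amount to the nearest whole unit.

applesauce: 2296 g; all-purpose flour: 30 g; buttermilk: 980 mL; chopped walnuts: 375 g; maple syrup: 12 cup

Scaling factor: 14/6 = 7/3.
applesauce: 2 pint × 7/3 × 2 cup/pint × 246 g/cup = 2296 g
all-purpose flour: (1 tbsp + 2 tsp = 5/3 tbsp) × 7/3 ÷ 16 tbsp/cup × 125 g/cup ≈ 30 g
buttermilk: 14 fl oz × 7/3 × 30 mL/fl oz = 980 mL
chopped walnuts: (1 cup + 6 tbsp = 1.375 cup) × 7/3 × 117 g/cup ≈ 375 g
maple syrup: 2.5 pint × 7/3 × 2 cup/pint ≈ 12 cup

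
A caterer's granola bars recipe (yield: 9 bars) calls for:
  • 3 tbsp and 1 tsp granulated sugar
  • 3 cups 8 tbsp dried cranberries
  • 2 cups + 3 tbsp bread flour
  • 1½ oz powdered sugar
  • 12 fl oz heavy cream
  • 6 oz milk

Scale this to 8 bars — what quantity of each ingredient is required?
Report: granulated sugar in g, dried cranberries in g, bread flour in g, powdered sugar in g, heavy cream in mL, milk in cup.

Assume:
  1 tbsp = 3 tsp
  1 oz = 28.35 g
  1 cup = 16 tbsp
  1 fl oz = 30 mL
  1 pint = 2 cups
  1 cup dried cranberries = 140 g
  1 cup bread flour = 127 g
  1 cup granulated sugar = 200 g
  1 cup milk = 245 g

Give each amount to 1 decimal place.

granulated sugar: 37.0 g; dried cranberries: 435.6 g; bread flour: 246.9 g; powdered sugar: 37.8 g; heavy cream: 320.0 mL; milk: 0.6 cup

Scaling factor: 8/9.
granulated sugar: (3 tbsp + 1 tsp = 10/3 tbsp) × 8/9 ÷ 16 tbsp/cup × 200 g/cup ≈ 37.0 g
dried cranberries: (3 cup + 8 tbsp = 3.5 cup) × 8/9 × 140 g/cup ≈ 435.6 g
bread flour: (2 cup + 3 tbsp = 2.1875 cup) × 8/9 × 127 g/cup ≈ 246.9 g
powdered sugar: 1.5 oz × 8/9 × 28.35 g/oz = 37.8 g
heavy cream: 12 fl oz × 8/9 × 30 mL/fl oz = 320.0 mL
milk: 6 oz × 8/9 × 28.35 g/oz ÷ 245 g/cup ≈ 0.6 cup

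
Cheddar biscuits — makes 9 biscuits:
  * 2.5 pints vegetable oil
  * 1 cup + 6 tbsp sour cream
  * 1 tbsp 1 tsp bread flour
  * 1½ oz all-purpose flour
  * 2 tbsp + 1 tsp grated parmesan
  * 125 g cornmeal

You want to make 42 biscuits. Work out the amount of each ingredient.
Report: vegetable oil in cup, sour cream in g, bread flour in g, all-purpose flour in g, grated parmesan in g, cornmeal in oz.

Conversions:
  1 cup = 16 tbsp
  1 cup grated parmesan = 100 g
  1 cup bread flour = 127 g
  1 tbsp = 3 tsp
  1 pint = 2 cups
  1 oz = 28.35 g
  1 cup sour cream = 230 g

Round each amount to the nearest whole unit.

vegetable oil: 23 cup; sour cream: 1476 g; bread flour: 49 g; all-purpose flour: 198 g; grated parmesan: 68 g; cornmeal: 21 oz

Scaling factor: 42/9 = 14/3.
vegetable oil: 2.5 pint × 14/3 × 2 cup/pint ≈ 23 cup
sour cream: (1 cup + 6 tbsp = 1.375 cup) × 14/3 × 230 g/cup ≈ 1476 g
bread flour: (1 tbsp + 1 tsp = 4/3 tbsp) × 14/3 ÷ 16 tbsp/cup × 127 g/cup ≈ 49 g
all-purpose flour: 1.5 oz × 14/3 × 28.35 g/oz ≈ 198 g
grated parmesan: (2 tbsp + 1 tsp = 7/3 tbsp) × 14/3 ÷ 16 tbsp/cup × 100 g/cup ≈ 68 g
cornmeal: 125 g × 14/3 ÷ 28.35 g/oz ≈ 21 oz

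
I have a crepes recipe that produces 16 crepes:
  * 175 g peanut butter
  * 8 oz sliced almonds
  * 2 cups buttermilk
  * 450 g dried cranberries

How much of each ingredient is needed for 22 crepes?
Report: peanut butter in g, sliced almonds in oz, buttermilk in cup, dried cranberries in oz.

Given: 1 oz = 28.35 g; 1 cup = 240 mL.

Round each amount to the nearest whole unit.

Scaling factor: 22/16 = 11/8 = 1.375.
peanut butter: 175 g × 11/8 ≈ 241 g
sliced almonds: 8 oz × 11/8 = 11 oz
buttermilk: 2 cup × 11/8 ≈ 3 cup
dried cranberries: 450 g × 11/8 ÷ 28.35 g/oz ≈ 22 oz

peanut butter: 241 g; sliced almonds: 11 oz; buttermilk: 3 cup; dried cranberries: 22 oz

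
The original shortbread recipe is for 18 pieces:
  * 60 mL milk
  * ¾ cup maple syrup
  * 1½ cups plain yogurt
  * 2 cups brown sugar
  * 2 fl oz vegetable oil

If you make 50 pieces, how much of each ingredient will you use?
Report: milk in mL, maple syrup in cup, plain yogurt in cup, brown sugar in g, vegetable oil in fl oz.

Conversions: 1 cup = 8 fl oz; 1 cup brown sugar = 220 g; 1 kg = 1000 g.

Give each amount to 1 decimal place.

milk: 166.7 mL; maple syrup: 2.1 cup; plain yogurt: 4.2 cup; brown sugar: 1222.2 g; vegetable oil: 5.6 fl oz

Scaling factor: 50/18 = 25/9.
milk: 60 mL × 25/9 ≈ 166.7 mL
maple syrup: 0.75 cup × 25/9 ≈ 2.1 cup
plain yogurt: 1.5 cup × 25/9 ≈ 4.2 cup
brown sugar: 2 cup × 25/9 × 220 g/cup ≈ 1222.2 g
vegetable oil: 2 fl oz × 25/9 ≈ 5.6 fl oz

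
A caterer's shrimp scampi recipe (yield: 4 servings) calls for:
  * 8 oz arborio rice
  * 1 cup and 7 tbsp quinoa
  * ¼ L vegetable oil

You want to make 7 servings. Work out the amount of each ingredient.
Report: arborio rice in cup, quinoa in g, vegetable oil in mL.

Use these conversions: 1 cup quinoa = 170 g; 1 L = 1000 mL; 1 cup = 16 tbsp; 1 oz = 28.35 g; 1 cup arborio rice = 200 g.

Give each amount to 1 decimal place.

Scaling factor: 7/4 = 1.75.
arborio rice: 8 oz × 7/4 × 28.35 g/oz ÷ 200 g/cup ≈ 2.0 cup
quinoa: (1 cup + 7 tbsp = 1.4375 cup) × 7/4 × 170 g/cup ≈ 427.7 g
vegetable oil: 0.25 L × 7/4 × 1000 mL/L = 437.5 mL

arborio rice: 2.0 cup; quinoa: 427.7 g; vegetable oil: 437.5 mL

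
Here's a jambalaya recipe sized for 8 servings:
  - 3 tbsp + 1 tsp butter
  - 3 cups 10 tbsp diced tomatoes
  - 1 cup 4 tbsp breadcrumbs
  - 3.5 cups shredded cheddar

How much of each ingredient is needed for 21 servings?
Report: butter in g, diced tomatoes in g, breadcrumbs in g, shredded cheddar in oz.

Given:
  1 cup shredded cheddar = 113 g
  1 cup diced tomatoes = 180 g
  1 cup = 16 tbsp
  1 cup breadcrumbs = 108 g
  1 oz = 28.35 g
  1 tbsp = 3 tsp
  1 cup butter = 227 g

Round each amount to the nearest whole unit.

Scaling factor: 21/8 = 2.625.
butter: (3 tbsp + 1 tsp = 10/3 tbsp) × 21/8 ÷ 16 tbsp/cup × 227 g/cup ≈ 124 g
diced tomatoes: (3 cup + 10 tbsp = 3.625 cup) × 21/8 × 180 g/cup ≈ 1713 g
breadcrumbs: (1 cup + 4 tbsp = 1.25 cup) × 21/8 × 108 g/cup ≈ 354 g
shredded cheddar: 3.5 cup × 21/8 × 113 g/cup ÷ 28.35 g/oz ≈ 37 oz

butter: 124 g; diced tomatoes: 1713 g; breadcrumbs: 354 g; shredded cheddar: 37 oz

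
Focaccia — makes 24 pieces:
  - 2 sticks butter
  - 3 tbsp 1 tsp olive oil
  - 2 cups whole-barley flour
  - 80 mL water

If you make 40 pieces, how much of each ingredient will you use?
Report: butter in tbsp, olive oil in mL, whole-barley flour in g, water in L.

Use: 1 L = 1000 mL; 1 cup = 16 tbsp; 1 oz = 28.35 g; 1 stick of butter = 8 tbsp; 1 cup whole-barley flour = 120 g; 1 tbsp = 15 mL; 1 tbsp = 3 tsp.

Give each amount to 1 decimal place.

Scaling factor: 40/24 = 5/3.
butter: 2 stick × 5/3 × 8 tbsp/stick ≈ 26.7 tbsp
olive oil: (3 tbsp + 1 tsp = 10/3 tbsp) × 5/3 × 15 mL/tbsp ≈ 83.3 mL
whole-barley flour: 2 cup × 5/3 × 120 g/cup = 400.0 g
water: 80 mL × 5/3 ÷ 1000 mL/L ≈ 0.1 L

butter: 26.7 tbsp; olive oil: 83.3 mL; whole-barley flour: 400.0 g; water: 0.1 L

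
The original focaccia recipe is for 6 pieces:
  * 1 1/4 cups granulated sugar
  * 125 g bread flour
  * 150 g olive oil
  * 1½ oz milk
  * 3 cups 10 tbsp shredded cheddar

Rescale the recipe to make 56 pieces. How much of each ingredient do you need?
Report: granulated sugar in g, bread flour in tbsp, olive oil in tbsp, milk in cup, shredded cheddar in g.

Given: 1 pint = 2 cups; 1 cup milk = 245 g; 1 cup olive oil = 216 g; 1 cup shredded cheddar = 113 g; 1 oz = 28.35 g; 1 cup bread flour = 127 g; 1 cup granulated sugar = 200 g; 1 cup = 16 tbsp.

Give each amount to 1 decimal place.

Scaling factor: 56/6 = 28/3.
granulated sugar: 1.25 cup × 28/3 × 200 g/cup ≈ 2333.3 g
bread flour: 125 g × 28/3 ÷ 127 g/cup × 16 tbsp/cup ≈ 147.0 tbsp
olive oil: 150 g × 28/3 ÷ 216 g/cup × 16 tbsp/cup ≈ 103.7 tbsp
milk: 1.5 oz × 28/3 × 28.35 g/oz ÷ 245 g/cup ≈ 1.6 cup
shredded cheddar: (3 cup + 10 tbsp = 3.625 cup) × 28/3 × 113 g/cup ≈ 3823.2 g

granulated sugar: 2333.3 g; bread flour: 147.0 tbsp; olive oil: 103.7 tbsp; milk: 1.6 cup; shredded cheddar: 3823.2 g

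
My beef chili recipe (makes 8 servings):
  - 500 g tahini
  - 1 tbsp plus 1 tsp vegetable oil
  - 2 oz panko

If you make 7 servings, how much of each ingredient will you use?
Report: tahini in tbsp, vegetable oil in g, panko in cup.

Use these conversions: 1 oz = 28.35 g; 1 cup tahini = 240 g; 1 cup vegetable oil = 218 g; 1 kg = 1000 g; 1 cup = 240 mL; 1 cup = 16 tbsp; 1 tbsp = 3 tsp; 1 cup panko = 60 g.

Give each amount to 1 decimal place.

tahini: 29.2 tbsp; vegetable oil: 15.9 g; panko: 0.8 cup

Scaling factor: 7/8 = 0.875.
tahini: 500 g × 7/8 ÷ 240 g/cup × 16 tbsp/cup ≈ 29.2 tbsp
vegetable oil: (1 tbsp + 1 tsp = 4/3 tbsp) × 7/8 ÷ 16 tbsp/cup × 218 g/cup ≈ 15.9 g
panko: 2 oz × 7/8 × 28.35 g/oz ÷ 60 g/cup ≈ 0.8 cup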